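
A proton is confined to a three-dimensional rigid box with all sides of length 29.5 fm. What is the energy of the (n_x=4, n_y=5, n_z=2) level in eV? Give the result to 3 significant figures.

For a 3D rectangular well E = (h²/8m_p)·Σ n_i²/L_i² = (6.626×10^-34)²/(8·1.673×10^-27) · [4²/(29.5 fm)² + 5²/(29.5 fm)² + 2²/(29.5 fm)²].
Evaluating gives E = 1.696×10^-12 J = 1.06×10^7 eV.

E = 1.06×10^7 eV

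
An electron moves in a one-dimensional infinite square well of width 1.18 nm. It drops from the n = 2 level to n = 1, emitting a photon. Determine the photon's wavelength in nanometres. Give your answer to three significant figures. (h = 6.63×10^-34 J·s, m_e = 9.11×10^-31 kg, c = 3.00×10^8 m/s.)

λ = 1.53×10^3 nm

E_1 = h²/(8m_eL²) = 4.332×10^-20 J, so ΔE = (2² − 1²)E_1 = 1.300×10^-19 J.
λ = hc/ΔE = (6.63×10^-34·3.00×10^8)/1.300×10^-19 = 1.53×10^-6 m = 1.53×10^3 nm.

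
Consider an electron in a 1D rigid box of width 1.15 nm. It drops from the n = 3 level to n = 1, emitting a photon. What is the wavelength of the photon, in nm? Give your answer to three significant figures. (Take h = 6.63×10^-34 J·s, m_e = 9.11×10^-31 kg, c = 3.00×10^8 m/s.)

λ = 545 nm

E_1 = h²/(8m_eL²) = 4.561×10^-20 J, so ΔE = (3² − 1²)E_1 = 3.649×10^-19 J.
λ = hc/ΔE = (6.63×10^-34·3.00×10^8)/3.649×10^-19 = 5.45×10^-7 m = 545 nm.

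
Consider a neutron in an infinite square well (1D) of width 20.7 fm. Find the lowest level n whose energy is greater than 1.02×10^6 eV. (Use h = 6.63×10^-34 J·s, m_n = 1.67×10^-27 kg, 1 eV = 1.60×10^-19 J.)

n = 2

E_1 = h²/(8m_nL²) = 7.679×10^-14 J = 4.799×10^5 eV.
Need n² > 1.02×10^6/4.799×10^5 = 2.125, i.e. n > 1.458.
The smallest integer satisfying this is n = 2.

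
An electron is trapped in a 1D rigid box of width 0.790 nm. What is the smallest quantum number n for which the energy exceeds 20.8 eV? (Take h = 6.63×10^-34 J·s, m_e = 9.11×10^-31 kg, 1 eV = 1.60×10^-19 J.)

n = 6

E_1 = h²/(8m_eL²) = 9.664×10^-20 J = 0.6040 eV.
Need n² > 20.8/0.6040 = 34.44, i.e. n > 5.869.
The smallest integer satisfying this is n = 6.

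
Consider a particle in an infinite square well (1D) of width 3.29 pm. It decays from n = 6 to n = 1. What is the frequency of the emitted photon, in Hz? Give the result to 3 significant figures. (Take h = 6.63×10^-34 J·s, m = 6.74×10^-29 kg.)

f = 3.98×10^18 Hz

E_1 = h²/(8mL²) = 7.532×10^-17 J and ΔE = (6² − 1²)E_1 = 2.636×10^-15 J.
f = ΔE/h = 2.636×10^-15/6.63×10^-34 = 3.98×10^18 Hz.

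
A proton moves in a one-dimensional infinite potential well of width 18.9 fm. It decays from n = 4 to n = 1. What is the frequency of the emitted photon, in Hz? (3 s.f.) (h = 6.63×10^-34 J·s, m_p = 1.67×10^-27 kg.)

f = 2.08×10^21 Hz

E_1 = h²/(8m_pL²) = 9.211×10^-14 J and ΔE = (4² − 1²)E_1 = 1.382×10^-12 J.
f = ΔE/h = 1.382×10^-12/6.63×10^-34 = 2.08×10^21 Hz.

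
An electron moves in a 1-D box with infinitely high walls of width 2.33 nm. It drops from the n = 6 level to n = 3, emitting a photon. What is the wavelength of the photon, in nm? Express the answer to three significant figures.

E_1 = h²/(8m_eL²) = 1.110×10^-20 J, so ΔE = (6² − 3²)E_1 = 2.997×10^-19 J.
λ = hc/ΔE = (6.626×10^-34·2.998×10^8)/2.997×10^-19 = 6.63×10^-7 m = 663 nm.

λ = 663 nm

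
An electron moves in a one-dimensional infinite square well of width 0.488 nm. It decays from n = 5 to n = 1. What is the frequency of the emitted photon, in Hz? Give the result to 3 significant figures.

f = 9.16×10^15 Hz

E_1 = h²/(8m_eL²) = 2.530×10^-19 J and ΔE = (5² − 1²)E_1 = 6.072×10^-18 J.
f = ΔE/h = 6.072×10^-18/6.626×10^-34 = 9.16×10^15 Hz.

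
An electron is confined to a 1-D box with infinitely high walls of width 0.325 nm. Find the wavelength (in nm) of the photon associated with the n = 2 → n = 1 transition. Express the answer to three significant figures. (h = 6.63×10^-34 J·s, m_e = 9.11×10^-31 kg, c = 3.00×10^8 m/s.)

E_1 = h²/(8m_eL²) = 5.710×10^-19 J, so ΔE = (2² − 1²)E_1 = 1.713×10^-18 J.
λ = hc/ΔE = (6.63×10^-34·3.00×10^8)/1.713×10^-18 = 1.16×10^-7 m = 116 nm.

λ = 116 nm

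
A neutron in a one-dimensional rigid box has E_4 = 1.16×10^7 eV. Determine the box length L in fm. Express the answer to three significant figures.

L = 16.8 fm

From E_n = n²h²/(8m_nL²), L = n·h/√(8m_nE_n).
E_4 = 1.16×10^7 eV = 1.858×10^-12 J, so L = 4·6.626×10^-34/√(8·1.675×10^-27·1.858×10^-12) = 1.68×10^-14 m = 16.8 fm.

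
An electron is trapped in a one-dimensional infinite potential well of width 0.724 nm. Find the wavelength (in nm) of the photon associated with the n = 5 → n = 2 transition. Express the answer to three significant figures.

E_1 = h²/(8m_eL²) = 1.149×10^-19 J, so ΔE = (5² − 2²)E_1 = 2.413×10^-18 J.
λ = hc/ΔE = (6.626×10^-34·2.998×10^8)/2.413×10^-18 = 8.23×10^-8 m = 82.3 nm.

λ = 82.3 nm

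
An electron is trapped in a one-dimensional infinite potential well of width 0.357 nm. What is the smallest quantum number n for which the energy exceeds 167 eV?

n = 8

E_1 = h²/(8m_eL²) = 4.727×10^-19 J = 2.951 eV.
Need n² > 167/2.951 = 56.59, i.e. n > 7.523.
The smallest integer satisfying this is n = 8.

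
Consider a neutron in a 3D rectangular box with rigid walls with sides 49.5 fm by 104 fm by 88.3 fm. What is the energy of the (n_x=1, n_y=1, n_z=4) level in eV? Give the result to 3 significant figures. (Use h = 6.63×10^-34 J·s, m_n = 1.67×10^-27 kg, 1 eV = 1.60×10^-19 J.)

For a 3D rectangular well E = (h²/8m_n)·Σ n_i²/L_i² = (6.63×10^-34)²/(8·1.67×10^-27) · [1²/(49.5 fm)² + 1²/(104 fm)² + 4²/(88.3 fm)²].
Evaluating gives E = 8.399×10^-14 J = 5.25×10^5 eV.

E = 5.25×10^5 eV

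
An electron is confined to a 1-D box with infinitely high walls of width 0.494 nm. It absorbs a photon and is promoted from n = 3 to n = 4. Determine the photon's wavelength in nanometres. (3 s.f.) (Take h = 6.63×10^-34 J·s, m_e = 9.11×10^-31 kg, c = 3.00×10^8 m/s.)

λ = 115 nm

E_1 = h²/(8m_eL²) = 2.472×10^-19 J, so ΔE = (4² − 3²)E_1 = 1.730×10^-18 J.
λ = hc/ΔE = (6.63×10^-34·3.00×10^8)/1.730×10^-18 = 1.15×10^-7 m = 115 nm.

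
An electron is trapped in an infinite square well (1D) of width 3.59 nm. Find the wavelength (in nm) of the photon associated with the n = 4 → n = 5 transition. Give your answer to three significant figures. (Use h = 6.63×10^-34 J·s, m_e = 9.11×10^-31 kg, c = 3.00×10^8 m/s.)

E_1 = h²/(8m_eL²) = 4.680×10^-21 J, so ΔE = (5² − 4²)E_1 = 4.212×10^-20 J.
λ = hc/ΔE = (6.63×10^-34·3.00×10^8)/4.212×10^-20 = 4.72×10^-6 m = 4.72×10^3 nm.

λ = 4.72×10^3 nm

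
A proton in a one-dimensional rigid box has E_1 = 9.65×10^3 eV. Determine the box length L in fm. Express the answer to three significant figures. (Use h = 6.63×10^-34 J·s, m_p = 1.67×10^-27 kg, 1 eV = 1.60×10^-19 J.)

L = 146 fm

From E_n = n²h²/(8m_pL²), L = n·h/√(8m_pE_n).
E_1 = 9.65×10^3 eV = 1.544×10^-15 J, so L = 1·6.63×10^-34/√(8·1.67×10^-27·1.544×10^-15) = 1.46×10^-13 m = 146 fm.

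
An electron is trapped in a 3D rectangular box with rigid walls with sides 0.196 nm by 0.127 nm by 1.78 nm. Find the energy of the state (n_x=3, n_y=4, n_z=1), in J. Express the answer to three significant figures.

E = 7.39×10^-17 J

For a 3D rectangular well E = (h²/8m_e)·Σ n_i²/L_i² = (6.626×10^-34)²/(8·9.109×10^-31) · [3²/(0.196 nm)² + 4²/(0.127 nm)² + 1²/(1.78 nm)²].
Evaluating gives E = 7.39×10^-17 J.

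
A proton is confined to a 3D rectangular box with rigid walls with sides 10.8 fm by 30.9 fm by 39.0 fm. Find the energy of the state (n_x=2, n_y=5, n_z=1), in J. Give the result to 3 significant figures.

E = 2.01×10^-12 J

For a 3D rectangular well E = (h²/8m_p)·Σ n_i²/L_i² = (6.626×10^-34)²/(8·1.673×10^-27) · [2²/(10.8 fm)² + 5²/(30.9 fm)² + 1²/(39.0 fm)²].
Evaluating gives E = 2.01×10^-12 J.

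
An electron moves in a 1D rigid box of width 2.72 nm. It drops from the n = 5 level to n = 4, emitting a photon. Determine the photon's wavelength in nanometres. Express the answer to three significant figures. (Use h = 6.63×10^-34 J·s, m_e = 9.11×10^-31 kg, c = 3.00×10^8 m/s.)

λ = 2.71×10^3 nm

E_1 = h²/(8m_eL²) = 8.152×10^-21 J, so ΔE = (5² − 4²)E_1 = 7.337×10^-20 J.
λ = hc/ΔE = (6.63×10^-34·3.00×10^8)/7.337×10^-20 = 2.71×10^-6 m = 2.71×10^3 nm.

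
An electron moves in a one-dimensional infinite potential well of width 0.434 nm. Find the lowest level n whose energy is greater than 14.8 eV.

n = 3

E_1 = h²/(8m_eL²) = 3.199×10^-19 J = 1.997 eV.
Need n² > 14.8/1.997 = 7.411, i.e. n > 2.722.
The smallest integer satisfying this is n = 3.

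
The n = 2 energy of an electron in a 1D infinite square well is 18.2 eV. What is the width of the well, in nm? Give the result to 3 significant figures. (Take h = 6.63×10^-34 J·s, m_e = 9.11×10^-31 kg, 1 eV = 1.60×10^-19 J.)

L = 0.288 nm

From E_n = n²h²/(8m_eL²), L = n·h/√(8m_eE_n).
E_2 = 18.2 eV = 2.912×10^-18 J, so L = 2·6.63×10^-34/√(8·9.11×10^-31·2.912×10^-18) = 2.88×10^-10 m = 0.288 nm.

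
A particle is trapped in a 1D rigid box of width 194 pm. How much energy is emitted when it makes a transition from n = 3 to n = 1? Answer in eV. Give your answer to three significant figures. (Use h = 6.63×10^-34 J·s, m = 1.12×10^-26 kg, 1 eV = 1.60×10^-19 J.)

E_1 = h²/(8mL²) = 1.304×10^-22 J.
|ΔE| = |3² − 1²|·E_1 = 8·1.304×10^-22 J = 1.043×10^-21 J = 0.00652 eV.

|ΔE| = 0.00652 eV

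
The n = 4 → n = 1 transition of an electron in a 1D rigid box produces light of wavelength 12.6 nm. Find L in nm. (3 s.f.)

The photon carries ΔE = hc/λ = 6.626×10^-34·2.998×10^8/1.26×10^-8 m = 1.577×10^-17 J.
Since ΔE = (4² − 1²)E_1, E_1 = 1.051×10^-18 J, and L = h/√(8m_eE_1) = 2.39×10^-10 m = 0.239 nm.

L = 0.239 nm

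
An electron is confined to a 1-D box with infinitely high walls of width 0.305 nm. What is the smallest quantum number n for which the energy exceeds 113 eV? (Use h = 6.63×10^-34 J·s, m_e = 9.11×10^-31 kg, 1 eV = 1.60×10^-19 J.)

E_1 = h²/(8m_eL²) = 6.484×10^-19 J = 4.053 eV.
Need n² > 113/4.053 = 27.88, i.e. n > 5.280.
The smallest integer satisfying this is n = 6.

n = 6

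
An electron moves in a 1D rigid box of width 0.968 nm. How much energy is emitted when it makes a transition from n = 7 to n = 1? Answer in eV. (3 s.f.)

E_1 = h²/(8m_eL²) = 6.430×10^-20 J.
|ΔE| = |7² − 1²|·E_1 = 48·6.430×10^-20 J = 3.086×10^-18 J = 19.3 eV.

|ΔE| = 19.3 eV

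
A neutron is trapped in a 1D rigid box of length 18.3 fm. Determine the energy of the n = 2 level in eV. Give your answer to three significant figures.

For an infinite well E_n = n²h²/(8m_nL²), so E_1 = h²/(8m_nL²) = (6.626×10^-34)²/(8·1.675×10^-27·(1.83×10^-14 m)²) = 9.784×10^-14 J.
Then E_2 = 2²·E_1 = 4·9.784×10^-14 J = 3.914×10^-13 J.
Converting, E_2 = 3.914×10^-13 J / (1.602×10^-19 J/eV) = 2.44×10^6 eV.

E_2 = 2.44×10^6 eV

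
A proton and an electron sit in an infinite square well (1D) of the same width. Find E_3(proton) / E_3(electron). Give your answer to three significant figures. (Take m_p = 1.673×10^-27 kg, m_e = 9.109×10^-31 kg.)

E_n ∝ 1/m at fixed n and L, so the ratio is m_e/m_p = 9.109×10^-31/1.673×10^-27 = 5.44×10^-4.

5.44×10^-4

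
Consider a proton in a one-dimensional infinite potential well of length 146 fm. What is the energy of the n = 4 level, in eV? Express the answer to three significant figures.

For an infinite well E_n = n²h²/(8m_pL²), so E_1 = h²/(8m_pL²) = (6.626×10^-34)²/(8·1.673×10^-27·(1.46×10^-13 m)²) = 1.539×10^-15 J.
Then E_4 = 4²·E_1 = 16·1.539×10^-15 J = 2.462×10^-14 J.
Converting, E_4 = 2.462×10^-14 J / (1.602×10^-19 J/eV) = 1.54×10^5 eV.

E_4 = 1.54×10^5 eV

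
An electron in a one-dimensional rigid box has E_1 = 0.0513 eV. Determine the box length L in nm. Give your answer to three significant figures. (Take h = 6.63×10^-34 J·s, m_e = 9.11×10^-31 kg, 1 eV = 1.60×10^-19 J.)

L = 2.71 nm

From E_n = n²h²/(8m_eL²), L = n·h/√(8m_eE_n).
E_1 = 0.0513 eV = 8.208×10^-21 J, so L = 1·6.63×10^-34/√(8·9.11×10^-31·8.208×10^-21) = 2.71×10^-9 m = 2.71 nm.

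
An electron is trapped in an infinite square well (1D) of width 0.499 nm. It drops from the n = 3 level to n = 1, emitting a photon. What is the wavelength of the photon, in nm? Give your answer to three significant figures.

λ = 103 nm

E_1 = h²/(8m_eL²) = 2.420×10^-19 J, so ΔE = (3² − 1²)E_1 = 1.936×10^-18 J.
λ = hc/ΔE = (6.626×10^-34·2.998×10^8)/1.936×10^-18 = 1.03×10^-7 m = 103 nm.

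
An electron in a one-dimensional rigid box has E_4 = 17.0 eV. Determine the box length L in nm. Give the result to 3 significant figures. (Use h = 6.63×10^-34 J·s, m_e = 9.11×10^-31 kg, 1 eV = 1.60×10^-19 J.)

From E_n = n²h²/(8m_eL²), L = n·h/√(8m_eE_n).
E_4 = 17.0 eV = 2.720×10^-18 J, so L = 4·6.63×10^-34/√(8·9.11×10^-31·2.720×10^-18) = 5.96×10^-10 m = 0.596 nm.

L = 0.596 nm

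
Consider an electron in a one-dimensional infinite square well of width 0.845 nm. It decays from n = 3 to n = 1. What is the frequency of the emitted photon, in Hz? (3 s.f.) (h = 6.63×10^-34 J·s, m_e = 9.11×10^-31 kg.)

f = 1.02×10^15 Hz

E_1 = h²/(8m_eL²) = 8.447×10^-20 J and ΔE = (3² − 1²)E_1 = 6.758×10^-19 J.
f = ΔE/h = 6.758×10^-19/6.63×10^-34 = 1.02×10^15 Hz.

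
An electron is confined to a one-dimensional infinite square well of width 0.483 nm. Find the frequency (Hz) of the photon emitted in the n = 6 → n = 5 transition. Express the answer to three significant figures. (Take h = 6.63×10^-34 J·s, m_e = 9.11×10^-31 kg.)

E_1 = h²/(8m_eL²) = 2.585×10^-19 J and ΔE = (6² − 5²)E_1 = 2.844×10^-18 J.
f = ΔE/h = 2.844×10^-18/6.63×10^-34 = 4.29×10^15 Hz.

f = 4.29×10^15 Hz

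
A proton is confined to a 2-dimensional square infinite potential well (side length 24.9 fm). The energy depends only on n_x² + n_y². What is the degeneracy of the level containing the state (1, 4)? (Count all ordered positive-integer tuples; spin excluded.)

degeneracy = 2

The level has n_x² + n_y² = 17. The ordered positive-integer solutions are (1, 4), (4, 1).
That gives 2 states.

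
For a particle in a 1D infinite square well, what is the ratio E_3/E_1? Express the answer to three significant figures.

9.00

E_n ∝ n², so E_3/E_1 = 3²/1² = 9/1 = 9.00.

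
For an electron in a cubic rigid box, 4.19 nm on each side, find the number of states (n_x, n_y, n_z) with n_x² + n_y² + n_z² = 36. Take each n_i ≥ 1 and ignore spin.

The level has n_x² + n_y² + n_z² = 36. The ordered positive-integer solutions are (2, 4, 4), (4, 2, 4), (4, 4, 2).
That gives 3 states.

degeneracy = 3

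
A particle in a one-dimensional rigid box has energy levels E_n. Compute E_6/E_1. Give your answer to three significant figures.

E_n ∝ n², so E_6/E_1 = 6²/1² = 36/1 = 36.0.

36.0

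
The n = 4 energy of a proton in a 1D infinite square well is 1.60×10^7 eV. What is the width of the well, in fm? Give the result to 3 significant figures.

From E_n = n²h²/(8m_pL²), L = n·h/√(8m_pE_n).
E_4 = 1.60×10^7 eV = 2.563×10^-12 J, so L = 4·6.626×10^-34/√(8·1.673×10^-27·2.563×10^-12) = 1.43×10^-14 m = 14.3 fm.

L = 14.3 fm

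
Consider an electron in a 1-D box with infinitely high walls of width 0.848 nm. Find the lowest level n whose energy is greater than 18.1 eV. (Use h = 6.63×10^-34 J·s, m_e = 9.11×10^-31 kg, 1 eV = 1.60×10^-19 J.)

n = 6

E_1 = h²/(8m_eL²) = 8.387×10^-20 J = 0.5242 eV.
Need n² > 18.1/0.5242 = 34.53, i.e. n > 5.876.
The smallest integer satisfying this is n = 6.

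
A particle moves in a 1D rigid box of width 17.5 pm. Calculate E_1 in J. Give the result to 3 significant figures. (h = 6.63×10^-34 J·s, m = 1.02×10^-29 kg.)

For an infinite well E_n = n²h²/(8mL²), so E_1 = h²/(8mL²) = (6.63×10^-34)²/(8·1.02×10^-29·(1.75×10^-11 m)²) = 1.759×10^-17 J.

E_1 = 1.76×10^-17 J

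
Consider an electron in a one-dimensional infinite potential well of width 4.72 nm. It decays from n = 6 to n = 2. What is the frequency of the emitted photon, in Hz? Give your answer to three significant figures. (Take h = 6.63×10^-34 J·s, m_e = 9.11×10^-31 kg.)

f = 1.31×10^14 Hz

E_1 = h²/(8m_eL²) = 2.707×10^-21 J and ΔE = (6² − 2²)E_1 = 8.662×10^-20 J.
f = ΔE/h = 8.662×10^-20/6.63×10^-34 = 1.31×10^14 Hz.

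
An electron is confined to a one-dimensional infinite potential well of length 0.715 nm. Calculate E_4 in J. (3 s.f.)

For an infinite well E_n = n²h²/(8m_eL²), so E_1 = h²/(8m_eL²) = (6.626×10^-34)²/(8·9.109×10^-31·(7.15×10^-10 m)²) = 1.179×10^-19 J.
Then E_4 = 4²·E_1 = 16·1.179×10^-19 J = 1.89×10^-18 J.

E_4 = 1.89×10^-18 J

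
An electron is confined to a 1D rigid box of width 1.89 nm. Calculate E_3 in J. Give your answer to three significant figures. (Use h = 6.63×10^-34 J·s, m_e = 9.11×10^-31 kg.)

For an infinite well E_n = n²h²/(8m_eL²), so E_1 = h²/(8m_eL²) = (6.63×10^-34)²/(8·9.11×10^-31·(1.89×10^-9 m)²) = 1.688×10^-20 J.
Then E_3 = 3²·E_1 = 9·1.688×10^-20 J = 1.52×10^-19 J.

E_3 = 1.52×10^-19 J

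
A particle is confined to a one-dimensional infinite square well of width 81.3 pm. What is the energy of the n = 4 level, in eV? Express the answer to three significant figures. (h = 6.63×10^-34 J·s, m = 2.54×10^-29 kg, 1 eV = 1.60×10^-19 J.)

For an infinite well E_n = n²h²/(8mL²), so E_1 = h²/(8mL²) = (6.63×10^-34)²/(8·2.54×10^-29·(8.13×10^-11 m)²) = 3.273×10^-19 J.
Then E_4 = 4²·E_1 = 16·3.273×10^-19 J = 5.237×10^-18 J.
Converting, E_4 = 5.237×10^-18 J / (1.60×10^-19 J/eV) = 32.7 eV.

E_4 = 32.7 eV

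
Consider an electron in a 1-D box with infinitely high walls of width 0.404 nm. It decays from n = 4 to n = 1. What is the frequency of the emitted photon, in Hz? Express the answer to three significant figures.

f = 8.36×10^15 Hz

E_1 = h²/(8m_eL²) = 3.691×10^-19 J and ΔE = (4² − 1²)E_1 = 5.537×10^-18 J.
f = ΔE/h = 5.537×10^-18/6.626×10^-34 = 8.36×10^15 Hz.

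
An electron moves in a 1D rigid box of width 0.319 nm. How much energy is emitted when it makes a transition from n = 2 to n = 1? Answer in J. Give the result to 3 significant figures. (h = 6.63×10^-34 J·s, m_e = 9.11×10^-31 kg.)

|ΔE| = 1.78×10^-18 J

E_1 = h²/(8m_eL²) = 5.927×10^-19 J.
|ΔE| = |2² − 1²|·E_1 = 3·5.927×10^-19 J = 1.78×10^-18 J.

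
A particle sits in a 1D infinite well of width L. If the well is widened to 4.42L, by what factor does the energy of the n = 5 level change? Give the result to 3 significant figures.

E_n ∝ 1/L², so the energy scales by 1/4.42² = 0.0512.

0.0512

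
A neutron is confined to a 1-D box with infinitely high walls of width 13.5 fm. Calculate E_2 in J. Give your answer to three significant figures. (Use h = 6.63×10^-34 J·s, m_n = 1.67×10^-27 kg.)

E_2 = 7.22×10^-13 J

For an infinite well E_n = n²h²/(8m_nL²), so E_1 = h²/(8m_nL²) = (6.63×10^-34)²/(8·1.67×10^-27·(1.35×10^-14 m)²) = 1.805×10^-13 J.
Then E_2 = 2²·E_1 = 4·1.805×10^-13 J = 7.22×10^-13 J.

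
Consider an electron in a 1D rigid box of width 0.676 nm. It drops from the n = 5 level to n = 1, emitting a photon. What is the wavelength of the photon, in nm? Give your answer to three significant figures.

E_1 = h²/(8m_eL²) = 1.318×10^-19 J, so ΔE = (5² − 1²)E_1 = 3.163×10^-18 J.
λ = hc/ΔE = (6.626×10^-34·2.998×10^8)/3.163×10^-18 = 6.28×10^-8 m = 62.8 nm.

λ = 62.8 nm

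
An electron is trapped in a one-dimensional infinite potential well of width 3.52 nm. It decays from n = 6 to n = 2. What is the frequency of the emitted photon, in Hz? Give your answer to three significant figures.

E_1 = h²/(8m_eL²) = 4.862×10^-21 J and ΔE = (6² − 2²)E_1 = 1.556×10^-19 J.
f = ΔE/h = 1.556×10^-19/6.626×10^-34 = 2.35×10^14 Hz.

f = 2.35×10^14 Hz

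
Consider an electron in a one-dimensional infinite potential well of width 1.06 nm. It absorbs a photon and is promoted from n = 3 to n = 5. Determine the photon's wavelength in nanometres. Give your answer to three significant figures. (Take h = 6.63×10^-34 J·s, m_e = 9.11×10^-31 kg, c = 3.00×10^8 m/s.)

E_1 = h²/(8m_eL²) = 5.368×10^-20 J, so ΔE = (5² − 3²)E_1 = 8.589×10^-19 J.
λ = hc/ΔE = (6.63×10^-34·3.00×10^8)/8.589×10^-19 = 2.32×10^-7 m = 232 nm.

λ = 232 nm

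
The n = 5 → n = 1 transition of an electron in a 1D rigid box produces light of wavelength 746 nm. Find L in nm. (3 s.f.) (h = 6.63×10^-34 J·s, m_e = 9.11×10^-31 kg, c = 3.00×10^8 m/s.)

L = 2.33 nm

The photon carries ΔE = hc/λ = 6.63×10^-34·3.00×10^8/7.46×10^-7 m = 2.666×10^-19 J.
Since ΔE = (5² − 1²)E_1, E_1 = 1.111×10^-20 J, and L = h/√(8m_eE_1) = 2.33×10^-9 m = 2.33 nm.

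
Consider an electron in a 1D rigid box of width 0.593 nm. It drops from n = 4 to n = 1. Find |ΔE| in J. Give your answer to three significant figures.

E_1 = h²/(8m_eL²) = 1.713×10^-19 J.
|ΔE| = |4² − 1²|·E_1 = 15·1.713×10^-19 J = 2.57×10^-18 J.

|ΔE| = 2.57×10^-18 J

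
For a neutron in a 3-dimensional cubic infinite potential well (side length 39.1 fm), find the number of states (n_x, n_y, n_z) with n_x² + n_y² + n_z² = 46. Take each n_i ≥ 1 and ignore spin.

degeneracy = 6

The level has n_x² + n_y² + n_z² = 46. The ordered positive-integer solutions are (1, 3, 6), (1, 6, 3), (3, 1, 6), (3, 6, 1), (6, 1, 3), (6, 3, 1).
That gives 6 states.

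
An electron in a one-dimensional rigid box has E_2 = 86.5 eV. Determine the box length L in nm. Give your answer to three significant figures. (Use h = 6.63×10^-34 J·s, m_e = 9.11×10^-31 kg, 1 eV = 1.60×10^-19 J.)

L = 0.132 nm

From E_n = n²h²/(8m_eL²), L = n·h/√(8m_eE_n).
E_2 = 86.5 eV = 1.384×10^-17 J, so L = 2·6.63×10^-34/√(8·9.11×10^-31·1.384×10^-17) = 1.32×10^-10 m = 0.132 nm.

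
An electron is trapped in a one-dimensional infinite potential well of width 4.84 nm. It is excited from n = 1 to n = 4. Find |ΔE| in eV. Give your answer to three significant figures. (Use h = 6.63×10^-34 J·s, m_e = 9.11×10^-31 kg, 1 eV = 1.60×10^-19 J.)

|ΔE| = 0.241 eV

E_1 = h²/(8m_eL²) = 2.575×10^-21 J.
|ΔE| = |1² − 4²|·E_1 = 15·2.575×10^-21 J = 3.863×10^-20 J = 0.241 eV.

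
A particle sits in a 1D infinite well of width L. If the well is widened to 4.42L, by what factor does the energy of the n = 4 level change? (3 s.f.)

E_n ∝ 1/L², so the energy scales by 1/4.42² = 0.0512.

0.0512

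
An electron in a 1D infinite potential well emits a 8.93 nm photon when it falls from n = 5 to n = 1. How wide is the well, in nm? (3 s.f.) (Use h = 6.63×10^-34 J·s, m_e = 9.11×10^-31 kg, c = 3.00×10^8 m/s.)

L = 0.255 nm

The photon carries ΔE = hc/λ = 6.63×10^-34·3.00×10^8/8.93×10^-9 m = 2.227×10^-17 J.
Since ΔE = (5² − 1²)E_1, E_1 = 9.279×10^-19 J, and L = h/√(8m_eE_1) = 2.55×10^-10 m = 0.255 nm.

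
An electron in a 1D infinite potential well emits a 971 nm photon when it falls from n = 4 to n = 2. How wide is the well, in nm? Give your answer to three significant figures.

The photon carries ΔE = hc/λ = 6.626×10^-34·2.998×10^8/9.71×10^-7 m = 2.046×10^-19 J.
Since ΔE = (4² − 2²)E_1, E_1 = 1.705×10^-20 J, and L = h/√(8m_eE_1) = 1.88×10^-9 m = 1.88 nm.

L = 1.88 nm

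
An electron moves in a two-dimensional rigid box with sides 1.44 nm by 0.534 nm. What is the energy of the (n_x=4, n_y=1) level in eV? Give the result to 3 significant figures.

For a 2D rectangular well E = (h²/8m_e)·Σ n_i²/L_i² = (6.626×10^-34)²/(8·9.109×10^-31) · [4²/(1.44 nm)² + 1²/(0.534 nm)²].
Evaluating gives E = 6.762×10^-19 J = 4.22 eV.

E = 4.22 eV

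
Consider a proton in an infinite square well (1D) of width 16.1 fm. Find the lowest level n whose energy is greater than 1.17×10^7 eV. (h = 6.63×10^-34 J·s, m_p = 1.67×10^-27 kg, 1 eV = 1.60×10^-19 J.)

n = 4

E_1 = h²/(8m_pL²) = 1.269×10^-13 J = 7.931×10^5 eV.
Need n² > 1.17×10^7/7.931×10^5 = 14.75, i.e. n > 3.841.
The smallest integer satisfying this is n = 4.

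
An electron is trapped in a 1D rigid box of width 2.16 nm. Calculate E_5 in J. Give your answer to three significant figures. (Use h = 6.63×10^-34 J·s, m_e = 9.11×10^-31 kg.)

E_5 = 3.23×10^-19 J

For an infinite well E_n = n²h²/(8m_eL²), so E_1 = h²/(8m_eL²) = (6.63×10^-34)²/(8·9.11×10^-31·(2.16×10^-9 m)²) = 1.293×10^-20 J.
Then E_5 = 5²·E_1 = 25·1.293×10^-20 J = 3.23×10^-19 J.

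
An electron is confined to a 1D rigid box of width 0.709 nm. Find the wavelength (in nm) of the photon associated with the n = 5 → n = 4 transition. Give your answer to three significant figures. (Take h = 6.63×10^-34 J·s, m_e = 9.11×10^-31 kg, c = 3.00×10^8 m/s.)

λ = 184 nm

E_1 = h²/(8m_eL²) = 1.200×10^-19 J, so ΔE = (5² − 4²)E_1 = 1.080×10^-18 J.
λ = hc/ΔE = (6.63×10^-34·3.00×10^8)/1.080×10^-18 = 1.84×10^-7 m = 184 nm.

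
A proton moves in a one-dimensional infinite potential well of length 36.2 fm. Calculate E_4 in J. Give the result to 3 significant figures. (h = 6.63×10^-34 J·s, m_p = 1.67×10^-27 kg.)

For an infinite well E_n = n²h²/(8m_pL²), so E_1 = h²/(8m_pL²) = (6.63×10^-34)²/(8·1.67×10^-27·(3.62×10^-14 m)²) = 2.511×10^-14 J.
Then E_4 = 4²·E_1 = 16·2.511×10^-14 J = 4.02×10^-13 J.

E_4 = 4.02×10^-13 J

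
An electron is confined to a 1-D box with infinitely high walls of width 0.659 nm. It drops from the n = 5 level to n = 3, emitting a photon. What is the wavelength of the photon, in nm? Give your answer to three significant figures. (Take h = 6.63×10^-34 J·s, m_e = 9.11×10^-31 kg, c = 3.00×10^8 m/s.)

E_1 = h²/(8m_eL²) = 1.389×10^-19 J, so ΔE = (5² − 3²)E_1 = 2.222×10^-18 J.
λ = hc/ΔE = (6.63×10^-34·3.00×10^8)/2.222×10^-18 = 8.95×10^-8 m = 89.5 nm.

λ = 89.5 nm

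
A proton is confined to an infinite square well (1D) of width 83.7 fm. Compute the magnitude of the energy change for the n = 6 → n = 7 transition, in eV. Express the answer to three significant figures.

|ΔE| = 3.80×10^5 eV

E_1 = h²/(8m_pL²) = 4.682×10^-15 J.
|ΔE| = |6² − 7²|·E_1 = 13·4.682×10^-15 J = 6.087×10^-14 J = 3.80×10^5 eV.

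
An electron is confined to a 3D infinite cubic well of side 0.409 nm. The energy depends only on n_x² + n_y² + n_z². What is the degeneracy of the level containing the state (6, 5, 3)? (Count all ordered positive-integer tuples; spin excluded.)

The level has n_x² + n_y² + n_z² = 70. The ordered positive-integer solutions are (3, 5, 6), (3, 6, 5), (5, 3, 6), (5, 6, 3), (6, 3, 5), (6, 5, 3).
That gives 6 states.

degeneracy = 6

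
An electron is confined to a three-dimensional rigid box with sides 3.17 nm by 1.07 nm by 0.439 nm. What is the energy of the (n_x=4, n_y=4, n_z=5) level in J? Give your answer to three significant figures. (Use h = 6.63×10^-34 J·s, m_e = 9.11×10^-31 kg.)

For a 3D rectangular well E = (h²/8m_e)·Σ n_i²/L_i² = (6.63×10^-34)²/(8·9.11×10^-31) · [4²/(3.17 nm)² + 4²/(1.07 nm)² + 5²/(0.439 nm)²].
Evaluating gives E = 8.76×10^-18 J.

E = 8.76×10^-18 J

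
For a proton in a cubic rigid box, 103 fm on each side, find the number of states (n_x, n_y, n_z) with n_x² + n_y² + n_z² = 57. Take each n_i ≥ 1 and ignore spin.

The level has n_x² + n_y² + n_z² = 57. The ordered positive-integer solutions are (2, 2, 7), (2, 7, 2), (4, 4, 5), (4, 5, 4), (5, 4, 4), (7, 2, 2).
That gives 6 states.

degeneracy = 6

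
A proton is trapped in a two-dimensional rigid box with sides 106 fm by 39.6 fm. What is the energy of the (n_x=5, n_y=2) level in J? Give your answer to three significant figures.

For a 2D rectangular well E = (h²/8m_p)·Σ n_i²/L_i² = (6.626×10^-34)²/(8·1.673×10^-27) · [5²/(106 fm)² + 2²/(39.6 fm)²].
Evaluating gives E = 1.57×10^-13 J.

E = 1.57×10^-13 J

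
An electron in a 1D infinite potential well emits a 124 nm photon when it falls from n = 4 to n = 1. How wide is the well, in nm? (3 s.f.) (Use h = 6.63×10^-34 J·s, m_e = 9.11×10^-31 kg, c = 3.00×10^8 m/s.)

The photon carries ΔE = hc/λ = 6.63×10^-34·3.00×10^8/1.24×10^-7 m = 1.604×10^-18 J.
Since ΔE = (4² − 1²)E_1, E_1 = 1.069×10^-19 J, and L = h/√(8m_eE_1) = 7.51×10^-10 m = 0.751 nm.

L = 0.751 nm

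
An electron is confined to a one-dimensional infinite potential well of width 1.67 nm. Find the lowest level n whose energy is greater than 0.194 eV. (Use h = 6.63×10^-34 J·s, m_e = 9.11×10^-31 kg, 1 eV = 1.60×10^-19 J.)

n = 2

E_1 = h²/(8m_eL²) = 2.163×10^-20 J = 0.1352 eV.
Need n² > 0.194/0.1352 = 1.435, i.e. n > 1.198.
The smallest integer satisfying this is n = 2.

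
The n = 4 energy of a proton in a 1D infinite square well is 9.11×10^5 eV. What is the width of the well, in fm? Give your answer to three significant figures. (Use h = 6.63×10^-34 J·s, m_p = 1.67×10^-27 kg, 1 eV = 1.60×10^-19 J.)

L = 60.1 fm

From E_n = n²h²/(8m_pL²), L = n·h/√(8m_pE_n).
E_4 = 9.11×10^5 eV = 1.458×10^-13 J, so L = 4·6.63×10^-34/√(8·1.67×10^-27·1.458×10^-13) = 6.01×10^-14 m = 60.1 fm.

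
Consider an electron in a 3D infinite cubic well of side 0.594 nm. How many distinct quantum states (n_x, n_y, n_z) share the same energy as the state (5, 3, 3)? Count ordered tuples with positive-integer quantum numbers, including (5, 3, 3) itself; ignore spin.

The level has n_x² + n_y² + n_z² = 43. The ordered positive-integer solutions are (3, 3, 5), (3, 5, 3), (5, 3, 3).
That gives 3 states.

degeneracy = 3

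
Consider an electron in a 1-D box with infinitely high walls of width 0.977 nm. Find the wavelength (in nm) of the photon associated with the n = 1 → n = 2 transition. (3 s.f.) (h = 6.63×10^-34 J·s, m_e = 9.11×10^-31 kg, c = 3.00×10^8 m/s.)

E_1 = h²/(8m_eL²) = 6.319×10^-20 J, so ΔE = (2² − 1²)E_1 = 1.896×10^-19 J.
λ = hc/ΔE = (6.63×10^-34·3.00×10^8)/1.896×10^-19 = 1.05×10^-6 m = 1.05×10^3 nm.

λ = 1.05×10^3 nm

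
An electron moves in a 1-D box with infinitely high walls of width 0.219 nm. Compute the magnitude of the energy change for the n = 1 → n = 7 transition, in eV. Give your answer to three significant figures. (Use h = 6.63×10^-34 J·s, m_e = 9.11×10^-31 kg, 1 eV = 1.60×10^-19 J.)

E_1 = h²/(8m_eL²) = 1.258×10^-18 J.
|ΔE| = |1² − 7²|·E_1 = 48·1.258×10^-18 J = 6.038×10^-17 J = 377 eV.

|ΔE| = 377 eV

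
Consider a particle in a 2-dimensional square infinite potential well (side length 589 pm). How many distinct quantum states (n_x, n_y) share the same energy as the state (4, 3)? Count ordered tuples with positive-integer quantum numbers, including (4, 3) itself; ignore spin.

degeneracy = 2

The level has n_x² + n_y² = 25. The ordered positive-integer solutions are (3, 4), (4, 3).
That gives 2 states.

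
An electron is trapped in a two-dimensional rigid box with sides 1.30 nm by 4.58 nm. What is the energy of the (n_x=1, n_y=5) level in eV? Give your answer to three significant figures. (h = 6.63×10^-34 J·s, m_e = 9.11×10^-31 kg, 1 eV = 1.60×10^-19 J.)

E = 0.672 eV

For a 2D rectangular well E = (h²/8m_e)·Σ n_i²/L_i² = (6.63×10^-34)²/(8·9.11×10^-31) · [1²/(1.30 nm)² + 5²/(4.58 nm)²].
Evaluating gives E = 1.076×10^-19 J = 0.672 eV.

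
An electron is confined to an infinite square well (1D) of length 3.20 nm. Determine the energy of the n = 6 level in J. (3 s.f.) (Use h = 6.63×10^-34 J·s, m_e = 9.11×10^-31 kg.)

E_6 = 2.12×10^-19 J

For an infinite well E_n = n²h²/(8m_eL²), so E_1 = h²/(8m_eL²) = (6.63×10^-34)²/(8·9.11×10^-31·(3.20×10^-9 m)²) = 5.890×10^-21 J.
Then E_6 = 6²·E_1 = 36·5.890×10^-21 J = 2.12×10^-19 J.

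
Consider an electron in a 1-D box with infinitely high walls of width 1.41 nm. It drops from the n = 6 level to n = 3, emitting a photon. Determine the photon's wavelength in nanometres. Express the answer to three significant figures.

λ = 243 nm

E_1 = h²/(8m_eL²) = 3.030×10^-20 J, so ΔE = (6² − 3²)E_1 = 8.181×10^-19 J.
λ = hc/ΔE = (6.626×10^-34·2.998×10^8)/8.181×10^-19 = 2.43×10^-7 m = 243 nm.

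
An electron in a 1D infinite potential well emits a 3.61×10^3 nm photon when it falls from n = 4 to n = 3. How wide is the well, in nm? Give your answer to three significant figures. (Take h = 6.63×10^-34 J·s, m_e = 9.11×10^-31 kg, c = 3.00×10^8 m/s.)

The photon carries ΔE = hc/λ = 6.63×10^-34·3.00×10^8/3.61×10^-6 m = 5.510×10^-20 J.
Since ΔE = (4² − 3²)E_1, E_1 = 7.871×10^-21 J, and L = h/√(8m_eE_1) = 2.77×10^-9 m = 2.77 nm.

L = 2.77 nm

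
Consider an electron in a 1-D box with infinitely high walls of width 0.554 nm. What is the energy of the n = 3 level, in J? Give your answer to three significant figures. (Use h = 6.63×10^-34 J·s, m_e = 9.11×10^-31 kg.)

For an infinite well E_n = n²h²/(8m_eL²), so E_1 = h²/(8m_eL²) = (6.63×10^-34)²/(8·9.11×10^-31·(5.54×10^-10 m)²) = 1.965×10^-19 J.
Then E_3 = 3²·E_1 = 9·1.965×10^-19 J = 1.77×10^-18 J.

E_3 = 1.77×10^-18 J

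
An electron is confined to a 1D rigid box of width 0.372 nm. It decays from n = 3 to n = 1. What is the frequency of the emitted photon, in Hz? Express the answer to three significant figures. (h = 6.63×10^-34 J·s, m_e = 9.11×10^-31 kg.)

E_1 = h²/(8m_eL²) = 4.358×10^-19 J and ΔE = (3² − 1²)E_1 = 3.486×10^-18 J.
f = ΔE/h = 3.486×10^-18/6.63×10^-34 = 5.26×10^15 Hz.

f = 5.26×10^15 Hz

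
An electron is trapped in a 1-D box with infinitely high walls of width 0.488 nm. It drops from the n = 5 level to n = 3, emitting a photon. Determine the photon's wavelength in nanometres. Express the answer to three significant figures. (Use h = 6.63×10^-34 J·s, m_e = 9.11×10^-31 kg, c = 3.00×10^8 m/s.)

E_1 = h²/(8m_eL²) = 2.533×10^-19 J, so ΔE = (5² − 3²)E_1 = 4.053×10^-18 J.
λ = hc/ΔE = (6.63×10^-34·3.00×10^8)/4.053×10^-18 = 4.91×10^-8 m = 49.1 nm.

λ = 49.1 nm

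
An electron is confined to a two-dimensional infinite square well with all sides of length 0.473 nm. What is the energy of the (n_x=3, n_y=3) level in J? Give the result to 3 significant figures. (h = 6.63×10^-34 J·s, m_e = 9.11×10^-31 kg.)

For a 2D rectangular well E = (h²/8m_e)·Σ n_i²/L_i² = (6.63×10^-34)²/(8·9.11×10^-31) · [3²/(0.473 nm)² + 3²/(0.473 nm)²].
Evaluating gives E = 4.85×10^-18 J.

E = 4.85×10^-18 J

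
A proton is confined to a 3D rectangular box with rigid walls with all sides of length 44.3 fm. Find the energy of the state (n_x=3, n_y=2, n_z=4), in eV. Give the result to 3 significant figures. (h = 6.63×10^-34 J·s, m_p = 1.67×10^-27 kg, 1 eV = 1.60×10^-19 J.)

E = 3.04×10^6 eV

For a 3D rectangular well E = (h²/8m_p)·Σ n_i²/L_i² = (6.63×10^-34)²/(8·1.67×10^-27) · [3²/(44.3 fm)² + 2²/(44.3 fm)² + 4²/(44.3 fm)²].
Evaluating gives E = 4.862×10^-13 J = 3.04×10^6 eV.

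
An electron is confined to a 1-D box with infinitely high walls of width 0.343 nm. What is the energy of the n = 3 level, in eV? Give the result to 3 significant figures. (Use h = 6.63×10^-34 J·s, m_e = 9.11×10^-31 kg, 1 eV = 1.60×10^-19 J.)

E_3 = 28.8 eV

For an infinite well E_n = n²h²/(8m_eL²), so E_1 = h²/(8m_eL²) = (6.63×10^-34)²/(8·9.11×10^-31·(3.43×10^-10 m)²) = 5.127×10^-19 J.
Then E_3 = 3²·E_1 = 9·5.127×10^-19 J = 4.614×10^-18 J.
Converting, E_3 = 4.614×10^-18 J / (1.60×10^-19 J/eV) = 28.8 eV.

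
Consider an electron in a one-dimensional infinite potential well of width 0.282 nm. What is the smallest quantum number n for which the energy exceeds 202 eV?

n = 7

E_1 = h²/(8m_eL²) = 7.576×10^-19 J = 4.729 eV.
Need n² > 202/4.729 = 42.72, i.e. n > 6.536.
The smallest integer satisfying this is n = 7.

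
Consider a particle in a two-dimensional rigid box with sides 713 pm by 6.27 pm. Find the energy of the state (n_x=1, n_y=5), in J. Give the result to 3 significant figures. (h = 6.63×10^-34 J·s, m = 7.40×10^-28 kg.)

For a 2D rectangular well E = (h²/8m)·Σ n_i²/L_i² = (6.63×10^-34)²/(8·7.40×10^-28) · [1²/(713 pm)² + 5²/(6.27 pm)²].
Evaluating gives E = 4.72×10^-17 J.

E = 4.72×10^-17 J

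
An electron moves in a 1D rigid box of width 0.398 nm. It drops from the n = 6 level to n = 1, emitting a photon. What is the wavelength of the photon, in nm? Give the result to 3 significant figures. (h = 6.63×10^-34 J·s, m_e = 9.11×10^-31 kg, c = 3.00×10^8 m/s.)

E_1 = h²/(8m_eL²) = 3.808×10^-19 J, so ΔE = (6² − 1²)E_1 = 1.333×10^-17 J.
λ = hc/ΔE = (6.63×10^-34·3.00×10^8)/1.333×10^-17 = 1.49×10^-8 m = 14.9 nm.

λ = 14.9 nm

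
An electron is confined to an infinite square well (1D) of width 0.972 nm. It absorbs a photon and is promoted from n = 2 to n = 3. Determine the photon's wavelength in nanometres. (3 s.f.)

λ = 623 nm

E_1 = h²/(8m_eL²) = 6.377×10^-20 J, so ΔE = (3² − 2²)E_1 = 3.188×10^-19 J.
λ = hc/ΔE = (6.626×10^-34·2.998×10^8)/3.188×10^-19 = 6.23×10^-7 m = 623 nm.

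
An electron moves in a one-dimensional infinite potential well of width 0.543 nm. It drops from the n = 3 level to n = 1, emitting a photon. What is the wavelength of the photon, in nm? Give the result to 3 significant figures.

λ = 122 nm

E_1 = h²/(8m_eL²) = 2.043×10^-19 J, so ΔE = (3² − 1²)E_1 = 1.634×10^-18 J.
λ = hc/ΔE = (6.626×10^-34·2.998×10^8)/1.634×10^-18 = 1.22×10^-7 m = 122 nm.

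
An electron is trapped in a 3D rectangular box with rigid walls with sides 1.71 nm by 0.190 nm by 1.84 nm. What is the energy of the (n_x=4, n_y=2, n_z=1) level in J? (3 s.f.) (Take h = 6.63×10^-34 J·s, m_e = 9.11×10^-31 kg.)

For a 3D rectangular well E = (h²/8m_e)·Σ n_i²/L_i² = (6.63×10^-34)²/(8·9.11×10^-31) · [4²/(1.71 nm)² + 2²/(0.190 nm)² + 1²/(1.84 nm)²].
Evaluating gives E = 7.03×10^-18 J.

E = 7.03×10^-18 J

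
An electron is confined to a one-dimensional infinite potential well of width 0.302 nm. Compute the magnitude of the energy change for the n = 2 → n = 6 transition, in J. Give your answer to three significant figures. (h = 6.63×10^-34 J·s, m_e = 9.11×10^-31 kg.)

|ΔE| = 2.12×10^-17 J

E_1 = h²/(8m_eL²) = 6.613×10^-19 J.
|ΔE| = |2² − 6²|·E_1 = 32·6.613×10^-19 J = 2.12×10^-17 J.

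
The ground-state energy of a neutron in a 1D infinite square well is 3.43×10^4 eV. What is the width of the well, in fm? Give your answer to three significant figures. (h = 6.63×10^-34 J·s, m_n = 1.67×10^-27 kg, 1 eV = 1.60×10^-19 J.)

L = 77.4 fm

From E_n = n²h²/(8m_nL²), L = n·h/√(8m_nE_n).
E_1 = 3.43×10^4 eV = 5.488×10^-15 J, so L = 1·6.63×10^-34/√(8·1.67×10^-27·5.488×10^-15) = 7.74×10^-14 m = 77.4 fm.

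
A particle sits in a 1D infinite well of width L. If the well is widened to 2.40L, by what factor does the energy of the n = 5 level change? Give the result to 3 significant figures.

E_n ∝ 1/L², so the energy scales by 1/2.40² = 0.174.

0.174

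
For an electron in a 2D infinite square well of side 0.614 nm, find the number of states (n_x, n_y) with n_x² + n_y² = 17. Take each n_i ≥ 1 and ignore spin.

degeneracy = 2

The level has n_x² + n_y² = 17. The ordered positive-integer solutions are (1, 4), (4, 1).
That gives 2 states.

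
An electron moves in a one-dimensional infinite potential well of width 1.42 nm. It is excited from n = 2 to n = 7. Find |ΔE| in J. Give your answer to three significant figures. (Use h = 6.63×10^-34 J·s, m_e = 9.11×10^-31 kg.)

E_1 = h²/(8m_eL²) = 2.991×10^-20 J.
|ΔE| = |2² − 7²|·E_1 = 45·2.991×10^-20 J = 1.35×10^-18 J.

|ΔE| = 1.35×10^-18 J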